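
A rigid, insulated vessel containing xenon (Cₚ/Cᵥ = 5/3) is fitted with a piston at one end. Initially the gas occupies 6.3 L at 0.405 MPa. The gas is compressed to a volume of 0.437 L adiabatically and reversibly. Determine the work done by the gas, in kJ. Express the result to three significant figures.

W ≈ -18.8 kJ

P₂ = P₁(V₁/V₂)^γ = 0.405×(6.3/0.437)^(5/3) = 34.58 MPa.
For a reversible adiabat, W_by_gas = (P₁V₁ − P₂V₂)/(γ−1).
W_by = (405000×0.0063 − 3.458×10^7×0.000437) / (2/3) = -18840 J.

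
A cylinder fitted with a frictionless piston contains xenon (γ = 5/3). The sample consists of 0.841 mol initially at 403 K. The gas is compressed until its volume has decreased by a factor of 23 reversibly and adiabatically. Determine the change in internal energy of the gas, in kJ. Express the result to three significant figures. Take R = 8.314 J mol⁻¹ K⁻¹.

ΔU ≈ 30.0 kJ

Adiabatic: T₁V₁^(γ−1) = T₂V₂^(γ−1) ⇒ T₂ = T₁ (V₁/V₂)^(γ−1).
T₂ = 403 × 23^(2/3) = 3259 K.
Q = 0, so ΔU = W_on_gas = nCᵥΔT with Cᵥ = R/(γ−1) = 12.47 J/(mol·K).
ΔU = 0.841 × 12.47 × (3259 − 403) = 29960 J.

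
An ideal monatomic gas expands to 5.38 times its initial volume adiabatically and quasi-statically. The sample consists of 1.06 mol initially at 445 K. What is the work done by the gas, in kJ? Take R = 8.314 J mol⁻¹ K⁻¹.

Adiabatic: T₁V₁^(γ−1) = T₂V₂^(γ−1) ⇒ T₂ = T₁ (V₁/V₂)^(γ−1).
γ = 5/3 for a monatomic ideal gas, so γ−1 = 2/3.
T₂ = 445 × (1/5.38)^(2/3) = 144.9 K.
Q = 0, so ΔU = W_on_gas = nCᵥΔT with Cᵥ = R/(γ−1) = 12.47 J/(mol·K).
ΔU = 1.06 × 12.47 × (144.9 − 445) = -3967 J.
Work done by the gas = −ΔU = 3967 J.

W ≈ 3.97 kJ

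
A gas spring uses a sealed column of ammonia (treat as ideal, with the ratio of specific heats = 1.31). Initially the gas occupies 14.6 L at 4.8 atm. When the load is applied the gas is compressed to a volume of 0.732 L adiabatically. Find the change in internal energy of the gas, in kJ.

ΔU ≈ 35.0 kJ

P₂ = P₁(V₁/V₂)^γ = 4.8×(14.6/0.732)^(1.31) = 242.1 atm.
For a reversible adiabat, W_by_gas = (P₁V₁ − P₂V₂)/(γ−1).
W_by = (486400×0.0146 − 2.453×10^7×0.000732) / (0.31) = -35020 J.
Q = 0 ⇒ ΔU = −W_by = 35020 J.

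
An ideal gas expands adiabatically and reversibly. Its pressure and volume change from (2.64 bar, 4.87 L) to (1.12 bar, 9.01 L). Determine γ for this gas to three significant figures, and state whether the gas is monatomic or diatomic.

γ ≈ 1.39; diatomic

PV^γ = const ⇒ γ = ln(P₂/P₁) / ln(V₁/V₂).
γ = ln(1.12/2.64) / ln(4.87/9.01) = 1.394.
γ ≈ 1.39 is close to 7/5, so the gas is diatomic.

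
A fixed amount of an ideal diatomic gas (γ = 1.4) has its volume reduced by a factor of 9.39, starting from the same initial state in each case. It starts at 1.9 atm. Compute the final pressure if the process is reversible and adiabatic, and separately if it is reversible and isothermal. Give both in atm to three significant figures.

Isothermal: P₂ = P₁(V₁/V₂) = 1.9×9.39 = 17.84 atm.
Adiabatic: P₂ = P₁(V₁/V₂)^γ = 1.9×9.39^(1.4) = 43.7 atm.

adiabatic: 43.7 atm; isothermal: 17.8 atm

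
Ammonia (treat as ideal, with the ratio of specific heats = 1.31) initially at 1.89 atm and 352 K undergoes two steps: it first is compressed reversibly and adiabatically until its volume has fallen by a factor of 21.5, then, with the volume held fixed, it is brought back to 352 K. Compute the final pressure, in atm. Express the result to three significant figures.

P₃ ≈ 40.6 atm

Adiabatic step (PV^γ = const): P₂ = 1.89×21.5^(1.31) = 105.2 atm; T₂ = 352×21.5^(0.31) = 911.2 K.
Isochoric: P₃ = P₂(T₃/T₂) = 105.2 × (352/911.2) = 40.63 atm.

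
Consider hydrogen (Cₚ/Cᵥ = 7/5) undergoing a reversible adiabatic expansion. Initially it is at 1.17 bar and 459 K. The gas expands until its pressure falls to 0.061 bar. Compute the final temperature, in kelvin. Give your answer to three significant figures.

T₂ ≈ 197 K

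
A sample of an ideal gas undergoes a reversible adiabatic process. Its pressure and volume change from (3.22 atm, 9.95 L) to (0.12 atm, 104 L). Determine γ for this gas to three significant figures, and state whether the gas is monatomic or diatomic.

PV^γ = const ⇒ γ = ln(P₂/P₁) / ln(V₁/V₂).
γ = ln(0.12/3.22) / ln(9.95/104) = 1.402.
γ ≈ 1.40 is close to 7/5, so the gas is diatomic.

γ ≈ 1.40; diatomic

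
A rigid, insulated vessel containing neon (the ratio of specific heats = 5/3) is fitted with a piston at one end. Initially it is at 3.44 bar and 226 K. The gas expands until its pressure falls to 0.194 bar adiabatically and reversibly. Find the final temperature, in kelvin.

Adiabatic: T₂/T₁ = (P₂/P₁)^((γ−1)/γ).
T₂ = 226 × (0.194/3.44)^(2/5) = 71.55 K.

T₂ ≈ 71.5 K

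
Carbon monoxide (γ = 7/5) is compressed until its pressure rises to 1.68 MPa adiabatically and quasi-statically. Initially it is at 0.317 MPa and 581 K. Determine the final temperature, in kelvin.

Adiabatic: T₂/T₁ = (P₂/P₁)^((γ−1)/γ).
T₂ = 581 × (1.68/0.317)^(2/7) = 935.6 K.

T₂ ≈ 936 K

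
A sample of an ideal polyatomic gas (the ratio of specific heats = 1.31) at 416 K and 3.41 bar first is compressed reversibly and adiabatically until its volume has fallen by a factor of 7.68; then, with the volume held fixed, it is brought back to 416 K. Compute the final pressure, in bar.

Adiabatic step (PV^γ = const): P₂ = 3.41×7.68^(1.31) = 49.27 bar; T₂ = 416×7.68^(0.31) = 782.6 K.
Isochoric: P₃ = P₂(T₃/T₂) = 49.27 × (416/782.6) = 26.19 bar.

P₃ ≈ 26.2 bar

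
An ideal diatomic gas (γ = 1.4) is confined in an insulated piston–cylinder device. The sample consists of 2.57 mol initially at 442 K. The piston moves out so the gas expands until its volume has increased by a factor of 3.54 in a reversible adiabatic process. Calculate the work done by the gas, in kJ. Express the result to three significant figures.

W ≈ 9.37 kJ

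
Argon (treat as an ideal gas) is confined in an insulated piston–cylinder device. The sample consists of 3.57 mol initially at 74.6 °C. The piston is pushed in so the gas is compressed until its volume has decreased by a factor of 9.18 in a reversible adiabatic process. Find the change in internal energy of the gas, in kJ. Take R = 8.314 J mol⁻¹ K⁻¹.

ΔU ≈ 52.4 kJ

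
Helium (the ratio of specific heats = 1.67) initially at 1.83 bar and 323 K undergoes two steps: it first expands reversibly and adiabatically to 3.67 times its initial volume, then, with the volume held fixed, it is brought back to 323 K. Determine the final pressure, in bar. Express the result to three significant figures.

P₃ ≈ 0.499 bar

Adiabatic step (PV^γ = const): P₂ = 1.83×(1/3.67)^(1.67) = 0.2087 bar; T₂ = 323×(1/3.67)^(0.67) = 135.2 K.
Isochoric: P₃ = P₂(T₃/T₂) = 0.2087 × (323/135.2) = 0.4986 bar.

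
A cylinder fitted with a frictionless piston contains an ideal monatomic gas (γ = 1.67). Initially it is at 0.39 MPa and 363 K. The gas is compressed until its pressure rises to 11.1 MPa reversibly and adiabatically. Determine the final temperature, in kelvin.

Along an adiabat T P^((1−γ)/γ) is constant, so T₂ = T₁ (P₂/P₁)^((γ−1)/γ).
T₂ = 363 × (11.1/0.39)^(0.401) = 1391 K.

T₂ ≈ 1390 K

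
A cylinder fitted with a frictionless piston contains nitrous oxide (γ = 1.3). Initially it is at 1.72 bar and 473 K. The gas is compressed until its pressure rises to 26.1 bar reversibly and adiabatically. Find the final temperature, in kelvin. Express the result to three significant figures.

T₂ ≈ 886 K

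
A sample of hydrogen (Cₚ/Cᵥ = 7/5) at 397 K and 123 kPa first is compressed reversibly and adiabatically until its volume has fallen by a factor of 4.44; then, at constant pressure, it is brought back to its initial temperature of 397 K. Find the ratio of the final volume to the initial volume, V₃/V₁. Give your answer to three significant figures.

Adiabatic step: V₂/V₁ = 0.2252; T₂ = T₁·4.44^(2/5) = 720.7 K.
Isobaric step: V₃/V₂ = T₃/T₂ = 397/720.7.
V₃/V₁ = (V₂/V₁)(V₃/V₂) = 0.2252 × (397/720.7) = 0.1241.

V₃/V₁ ≈ 0.124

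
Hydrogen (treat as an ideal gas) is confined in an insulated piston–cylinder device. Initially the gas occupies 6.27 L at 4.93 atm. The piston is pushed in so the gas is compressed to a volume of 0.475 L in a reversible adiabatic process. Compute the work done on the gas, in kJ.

W ≈ 14.1 kJ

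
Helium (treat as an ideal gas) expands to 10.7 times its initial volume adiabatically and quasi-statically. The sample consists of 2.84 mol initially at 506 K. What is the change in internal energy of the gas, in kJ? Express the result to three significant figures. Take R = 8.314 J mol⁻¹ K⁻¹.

For a reversible adiabat TV^(γ−1) is constant, so T₂ = T₁ (V₁/V₂)^(γ−1).
γ = 5/3 for a monatomic ideal gas, so γ−1 = 2/3.
T₂ = 506 × (1/10.7)^(2/3) = 104.2 K.
Q = 0, so ΔU = W_on_gas = nCᵥΔT with Cᵥ = R/(γ−1) = 12.47 J/(mol·K).
ΔU = 2.84 × 12.47 × (104.2 − 506) = -14230 J.

ΔU ≈ -14.2 kJ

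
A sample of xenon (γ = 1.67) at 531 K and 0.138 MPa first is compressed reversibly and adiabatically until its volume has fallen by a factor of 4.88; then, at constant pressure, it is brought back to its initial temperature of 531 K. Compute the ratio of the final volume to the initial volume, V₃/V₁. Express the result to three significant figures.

Adiabatic step: V₂/V₁ = 0.2049; T₂ = T₁·4.88^(0.67) = 1536 K.
Isobaric step: V₃/V₂ = T₃/T₂ = 531/1536.
V₃/V₁ = (V₂/V₁)(V₃/V₂) = 0.2049 × (531/1536) = 0.07085.

V₃/V₁ ≈ 0.0708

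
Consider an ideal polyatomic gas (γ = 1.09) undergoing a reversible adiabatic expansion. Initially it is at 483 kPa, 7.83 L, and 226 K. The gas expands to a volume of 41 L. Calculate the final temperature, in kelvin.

Adiabatic: T₁V₁^(γ−1) = T₂V₂^(γ−1) ⇒ T₂ = T₁ (V₁/V₂)^(γ−1).
T₂ = 226 × (7.83/41)^(0.09) = 194.7 K.

T₂ ≈ 195 K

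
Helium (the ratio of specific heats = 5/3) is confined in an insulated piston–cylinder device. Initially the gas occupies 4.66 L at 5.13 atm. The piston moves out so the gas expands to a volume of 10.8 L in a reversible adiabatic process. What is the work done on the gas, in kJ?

W ≈ -1.56 kJ

P₂ = P₁(V₁/V₂)^γ = 5.13×(4.66/10.8)^(5/3) = 1.264 atm.
For a reversible adiabat, W_by_gas = (P₁V₁ − P₂V₂)/(γ−1).
W_by = (519800×0.00466 − 128100×0.0108) / (2/3) = 1559 J.
W_on_gas = −W_by = -1559 J.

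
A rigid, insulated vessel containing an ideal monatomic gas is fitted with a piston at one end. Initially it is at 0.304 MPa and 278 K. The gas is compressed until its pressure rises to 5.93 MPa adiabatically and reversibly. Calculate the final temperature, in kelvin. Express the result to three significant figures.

Along an adiabat T P^((1−γ)/γ) is constant, so T₂ = T₁ (P₂/P₁)^((γ−1)/γ).
For a monatomic ideal gas γ = 5/3, so (γ−1)/γ = 2/5.
T₂ = 278 × (5.93/0.304)^(2/5) = 912.3 K.

T₂ ≈ 912 K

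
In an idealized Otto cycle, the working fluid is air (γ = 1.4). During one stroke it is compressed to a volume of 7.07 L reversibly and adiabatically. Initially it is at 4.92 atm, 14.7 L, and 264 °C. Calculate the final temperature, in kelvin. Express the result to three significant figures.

T₂ ≈ 720 K

For a reversible adiabat TV^(γ−1) is constant, so T₂ = T₁ (V₁/V₂)^(γ−1).
T₁ = 264 °C = 537.1 K.
T₂ = 537.1 × (14.7/7.07)^(0.4) = 719.9 K.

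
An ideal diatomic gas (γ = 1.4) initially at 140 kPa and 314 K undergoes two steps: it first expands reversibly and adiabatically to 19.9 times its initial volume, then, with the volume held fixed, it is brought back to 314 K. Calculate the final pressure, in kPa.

P₃ ≈ 7.04 kPa

Adiabatic step (PV^γ = const): P₂ = 140×(1/19.9)^(1.4) = 2.127 kPa; T₂ = 314×(1/19.9)^(0.4) = 94.93 K.
Isochoric: P₃ = P₂(T₃/T₂) = 2.127 × (314/94.93) = 7.035 kPa.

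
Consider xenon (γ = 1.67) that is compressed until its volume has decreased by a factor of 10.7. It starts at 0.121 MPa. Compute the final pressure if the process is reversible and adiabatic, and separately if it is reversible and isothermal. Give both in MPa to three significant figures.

adiabatic: 6.34 MPa; isothermal: 1.29 MPa

Isothermal: P₂ = P₁(V₁/V₂) = 0.121×10.7 = 1.295 MPa.
Adiabatic: P₂ = P₁(V₁/V₂)^γ = 0.121×10.7^(1.67) = 6.337 MPa.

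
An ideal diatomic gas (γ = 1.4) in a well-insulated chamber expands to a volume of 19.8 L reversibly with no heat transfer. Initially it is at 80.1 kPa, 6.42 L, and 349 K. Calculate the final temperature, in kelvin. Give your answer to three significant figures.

For a reversible adiabat TV^(γ−1) is constant, so T₂ = T₁ (V₁/V₂)^(γ−1).
T₂ = 349 × (6.42/19.8)^(0.4) = 222.4 K.

T₂ ≈ 222 K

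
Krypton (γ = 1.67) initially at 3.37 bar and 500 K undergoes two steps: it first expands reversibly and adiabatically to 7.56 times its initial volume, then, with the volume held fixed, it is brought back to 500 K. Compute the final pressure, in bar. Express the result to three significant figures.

Adiabatic step (PV^γ = const): P₂ = 3.37×(1/7.56)^(1.67) = 0.1149 bar; T₂ = 500×(1/7.56)^(0.67) = 128.9 K.
Isochoric: P₃ = P₂(T₃/T₂) = 0.1149 × (500/128.9) = 0.4458 bar.

P₃ ≈ 0.446 bar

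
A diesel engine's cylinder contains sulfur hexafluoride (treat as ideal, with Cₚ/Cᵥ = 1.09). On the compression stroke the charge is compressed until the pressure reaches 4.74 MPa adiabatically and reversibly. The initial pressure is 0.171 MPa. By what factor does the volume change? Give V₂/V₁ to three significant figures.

V₂/V₁ ≈ 0.0475

From PV^γ = const, V₂/V₁ = (P₁/P₂)^(1/γ).
V₂/V₁ = (0.171/4.74)^(0.917) = 0.04746.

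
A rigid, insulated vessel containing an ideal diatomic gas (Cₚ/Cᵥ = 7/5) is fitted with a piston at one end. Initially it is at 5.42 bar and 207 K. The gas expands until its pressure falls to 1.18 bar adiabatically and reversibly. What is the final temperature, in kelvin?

Along an adiabat T P^((1−γ)/γ) is constant, so T₂ = T₁ (P₂/P₁)^((γ−1)/γ).
T₂ = 207 × (1.18/5.42)^(2/7) = 133.9 K.

T₂ ≈ 134 K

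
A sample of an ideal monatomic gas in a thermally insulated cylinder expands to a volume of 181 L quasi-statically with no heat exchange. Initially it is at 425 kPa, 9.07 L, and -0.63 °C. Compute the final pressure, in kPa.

Adiabatic: P₁V₁^γ = P₂V₂^γ ⇒ P₂ = P₁ (V₁/V₂)^γ.
γ = 5/3 for a monatomic ideal gas.
P₂ = 425 × (9.07/181)^(5/3) = 2.895 kPa.

P₂ ≈ 2.89 kPa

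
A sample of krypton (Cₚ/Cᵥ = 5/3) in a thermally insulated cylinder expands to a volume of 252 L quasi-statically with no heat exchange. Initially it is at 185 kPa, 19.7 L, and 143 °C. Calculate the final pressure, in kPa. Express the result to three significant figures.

Adiabatic: P₁V₁^γ = P₂V₂^γ ⇒ P₂ = P₁ (V₁/V₂)^γ.
P₂ = 185 × (19.7/252)^(5/3) = 2.644 kPa.

P₂ ≈ 2.64 kPa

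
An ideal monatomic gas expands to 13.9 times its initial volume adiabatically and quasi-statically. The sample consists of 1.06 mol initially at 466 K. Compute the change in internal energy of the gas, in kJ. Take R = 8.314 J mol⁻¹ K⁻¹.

For a reversible adiabat TV^(γ−1) is constant, so T₂ = T₁ (V₁/V₂)^(γ−1).
γ = 5/3 for a monatomic ideal gas, so γ−1 = 2/3.
T₂ = 466 × (1/13.9)^(2/3) = 80.61 K.
Q = 0, so ΔU = W_on_gas = nCᵥΔT with Cᵥ = R/(γ−1) = 12.47 J/(mol·K).
ΔU = 1.06 × 12.47 × (80.61 − 466) = -5095 J.

ΔU ≈ -5.09 kJ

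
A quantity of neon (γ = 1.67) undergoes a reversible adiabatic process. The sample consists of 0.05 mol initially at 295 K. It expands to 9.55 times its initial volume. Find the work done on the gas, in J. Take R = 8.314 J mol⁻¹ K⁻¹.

For a reversible adiabat TV^(γ−1) is constant, so T₂ = T₁ (V₁/V₂)^(γ−1).
T₂ = 295 × (1/9.55)^(0.67) = 65.05 K.
Q = 0, so ΔU = W_on_gas = nCᵥΔT with Cᵥ = R/(γ−1) = 12.41 J/(mol·K).
ΔU = 0.05 × 12.41 × (65.05 − 295) = -142.7 J.

W ≈ -143 J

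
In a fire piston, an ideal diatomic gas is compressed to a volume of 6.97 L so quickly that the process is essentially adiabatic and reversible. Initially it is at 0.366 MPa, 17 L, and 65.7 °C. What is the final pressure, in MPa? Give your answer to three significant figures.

Adiabatic: P₁V₁^γ = P₂V₂^γ ⇒ P₂ = P₁ (V₁/V₂)^γ.
γ = 7/5 for a diatomic ideal gas.
P₂ = 0.366 × (17/6.97)^(7/5) = 1.275 MPa.

P₂ ≈ 1.28 MPa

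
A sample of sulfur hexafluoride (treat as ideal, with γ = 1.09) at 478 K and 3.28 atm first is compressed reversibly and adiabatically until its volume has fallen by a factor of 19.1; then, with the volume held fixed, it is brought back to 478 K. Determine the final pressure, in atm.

P₃ ≈ 62.6 atm

Adiabatic step (PV^γ = const): P₂ = 3.28×19.1^(1.09) = 81.7 atm; T₂ = 478×19.1^(0.09) = 623.3 K.
Isochoric: P₃ = P₂(T₃/T₂) = 81.7 × (478/623.3) = 62.65 atm.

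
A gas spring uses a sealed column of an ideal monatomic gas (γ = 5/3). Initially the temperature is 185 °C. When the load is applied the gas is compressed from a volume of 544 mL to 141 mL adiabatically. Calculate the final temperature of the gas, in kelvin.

For a reversible adiabat TV^(γ−1) is constant, so T₂ = T₁ (V₁/V₂)^(γ−1).
T₁ = 185 °C = 458.1 K.
T₂ = 458.1 × (544/141)^(2/3) = 1127 K.

T₂ ≈ 1130 K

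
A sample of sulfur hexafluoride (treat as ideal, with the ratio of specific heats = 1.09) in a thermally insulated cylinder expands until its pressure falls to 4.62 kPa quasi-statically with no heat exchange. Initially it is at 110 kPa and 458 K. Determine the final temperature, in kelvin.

T₂ ≈ 353 K

Along an adiabat T P^((1−γ)/γ) is constant, so T₂ = T₁ (P₂/P₁)^((γ−1)/γ).
T₂ = 458 × (4.62/110)^(0.0826) = 352.5 K.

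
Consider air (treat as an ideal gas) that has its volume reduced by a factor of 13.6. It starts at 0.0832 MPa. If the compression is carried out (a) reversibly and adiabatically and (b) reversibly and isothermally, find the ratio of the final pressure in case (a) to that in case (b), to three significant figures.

P_adiabatic / P_isothermal ≈ 2.84

For a diatomic ideal gas γ = 7/5.
Isothermal: P_b = P₁(V₁/V₂) = 0.0832×13.6.
Adiabatic: P_a = P₁(V₁/V₂)^γ = 0.0832×13.6^(7/5).
P_a/P_b = (V₁/V₂)^(γ−1) = 13.6^(2/5) = 2.841.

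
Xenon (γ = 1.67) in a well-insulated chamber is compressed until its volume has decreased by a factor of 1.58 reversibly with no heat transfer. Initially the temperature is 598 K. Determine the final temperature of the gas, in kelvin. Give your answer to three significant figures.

Adiabatic: T₁V₁^(γ−1) = T₂V₂^(γ−1) ⇒ T₂ = T₁ (V₁/V₂)^(γ−1).
T₂ = 598 × 1.58^(0.67) = 812.5 K.

T₂ ≈ 812 K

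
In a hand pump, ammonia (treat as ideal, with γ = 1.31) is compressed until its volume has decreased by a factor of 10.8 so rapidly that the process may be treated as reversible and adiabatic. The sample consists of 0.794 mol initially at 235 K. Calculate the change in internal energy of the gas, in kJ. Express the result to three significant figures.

ΔU ≈ 5.46 kJ

For a reversible adiabat TV^(γ−1) is constant, so T₂ = T₁ (V₁/V₂)^(γ−1).
T₂ = 235 × 10.8^(0.31) = 491.4 K.
Q = 0, so ΔU = W_on_gas = nCᵥΔT with Cᵥ = R/(γ−1) = 26.82 J/(mol·K).
ΔU = 0.794 × 26.82 × (491.4 − 235) = 5460 J.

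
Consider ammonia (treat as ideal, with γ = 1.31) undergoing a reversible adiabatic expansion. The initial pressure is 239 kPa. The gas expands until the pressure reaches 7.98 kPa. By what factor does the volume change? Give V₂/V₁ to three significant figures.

From PV^γ = const, V₂/V₁ = (P₁/P₂)^(1/γ).
V₂/V₁ = (239/7.98)^(0.763) = 13.4.

V₂/V₁ ≈ 13.4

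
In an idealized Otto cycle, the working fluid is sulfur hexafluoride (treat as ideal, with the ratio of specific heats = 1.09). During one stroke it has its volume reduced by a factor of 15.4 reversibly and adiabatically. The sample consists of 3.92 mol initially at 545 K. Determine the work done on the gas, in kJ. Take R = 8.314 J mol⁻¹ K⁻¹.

Adiabatic: T₁V₁^(γ−1) = T₂V₂^(γ−1) ⇒ T₂ = T₁ (V₁/V₂)^(γ−1).
T₂ = 545 × 15.4^(0.09) = 697.1 K.
Q = 0, so ΔU = W_on_gas = nCᵥΔT with Cᵥ = R/(γ−1) = 92.38 J/(mol·K).
ΔU = 3.92 × 92.38 × (697.1 − 545) = 55070 J.

W ≈ 55.1 kJ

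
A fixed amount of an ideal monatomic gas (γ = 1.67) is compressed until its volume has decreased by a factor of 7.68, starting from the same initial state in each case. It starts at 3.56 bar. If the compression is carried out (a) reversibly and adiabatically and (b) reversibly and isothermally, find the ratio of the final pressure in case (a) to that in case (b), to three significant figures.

Isothermal: P_b = P₁(V₁/V₂) = 3.56×7.68.
Adiabatic: P_a = P₁(V₁/V₂)^γ = 3.56×7.68^(1.67).
P_a/P_b = (V₁/V₂)^(γ−1) = 7.68^(0.67) = 3.919.

P_adiabatic / P_isothermal ≈ 3.92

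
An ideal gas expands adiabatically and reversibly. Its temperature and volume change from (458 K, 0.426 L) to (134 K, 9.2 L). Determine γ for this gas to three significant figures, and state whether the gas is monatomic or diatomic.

TV^(γ−1) = const ⇒ γ − 1 = ln(T₂/T₁) / ln(V₁/V₂).
γ = 1 + ln(134/458) / ln(0.426/9.2) = 1.4.
γ ≈ 1.40 is close to 7/5, so the gas is diatomic.

γ ≈ 1.40; diatomic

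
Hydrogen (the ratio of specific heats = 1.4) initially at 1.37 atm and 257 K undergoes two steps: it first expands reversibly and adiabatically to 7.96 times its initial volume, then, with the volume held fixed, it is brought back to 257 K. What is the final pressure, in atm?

Adiabatic step (PV^γ = const): P₂ = 1.37×(1/7.96)^(1.4) = 0.07507 atm; T₂ = 257×(1/7.96)^(0.4) = 112.1 K.
Isochoric: P₃ = P₂(T₃/T₂) = 0.07507 × (257/112.1) = 0.1721 atm.

P₃ ≈ 0.172 atm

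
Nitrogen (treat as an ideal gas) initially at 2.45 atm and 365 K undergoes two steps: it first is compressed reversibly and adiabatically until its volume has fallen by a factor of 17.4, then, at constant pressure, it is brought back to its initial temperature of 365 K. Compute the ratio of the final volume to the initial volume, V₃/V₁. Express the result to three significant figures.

For a diatomic ideal gas γ = 7/5.
Adiabatic step: V₂/V₁ = 0.05747; T₂ = T₁·17.4^(2/5) = 1144 K.
Isobaric step: V₃/V₂ = T₃/T₂ = 365/1144.
V₃/V₁ = (V₂/V₁)(V₃/V₂) = 0.05747 × (365/1144) = 0.01833.

V₃/V₁ ≈ 0.0183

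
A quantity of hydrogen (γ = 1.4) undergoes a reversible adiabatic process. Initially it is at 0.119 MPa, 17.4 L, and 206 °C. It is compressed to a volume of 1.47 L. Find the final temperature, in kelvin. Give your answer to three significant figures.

T₂ ≈ 1290 K

For a reversible adiabat TV^(γ−1) is constant, so T₂ = T₁ (V₁/V₂)^(γ−1).
T₁ = 206 °C = 479.1 K.
T₂ = 479.1 × (17.4/1.47)^(0.4) = 1288 K.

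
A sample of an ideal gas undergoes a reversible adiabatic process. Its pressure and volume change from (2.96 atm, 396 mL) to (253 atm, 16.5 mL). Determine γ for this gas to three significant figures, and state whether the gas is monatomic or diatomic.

γ ≈ 1.40; diatomic

PV^γ = const ⇒ γ = ln(P₂/P₁) / ln(V₁/V₂).
γ = ln(253/2.96) / ln(396/16.5) = 1.4.
γ ≈ 1.40 is close to 7/5, so the gas is diatomic.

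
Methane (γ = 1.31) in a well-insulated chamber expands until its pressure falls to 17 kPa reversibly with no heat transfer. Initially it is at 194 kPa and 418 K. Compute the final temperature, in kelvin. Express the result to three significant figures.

T₂ ≈ 235 K

Along an adiabat T P^((1−γ)/γ) is constant, so T₂ = T₁ (P₂/P₁)^((γ−1)/γ).
T₂ = 418 × (17/194)^(0.237) = 234.9 K.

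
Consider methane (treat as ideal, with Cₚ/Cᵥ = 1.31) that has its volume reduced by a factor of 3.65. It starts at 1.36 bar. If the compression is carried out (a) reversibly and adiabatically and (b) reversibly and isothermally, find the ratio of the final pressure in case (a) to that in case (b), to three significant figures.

Isothermal: P_b = P₁(V₁/V₂) = 1.36×3.65.
Adiabatic: P_a = P₁(V₁/V₂)^γ = 1.36×3.65^(1.31).
P_a/P_b = (V₁/V₂)^(γ−1) = 3.65^(0.31) = 1.494.

P_adiabatic / P_isothermal ≈ 1.49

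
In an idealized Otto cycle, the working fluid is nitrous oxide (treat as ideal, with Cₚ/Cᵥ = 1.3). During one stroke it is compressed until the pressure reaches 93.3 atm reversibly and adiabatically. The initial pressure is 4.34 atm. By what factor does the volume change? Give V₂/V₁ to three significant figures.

V₂/V₁ ≈ 0.0944

From PV^γ = const, V₂/V₁ = (P₁/P₂)^(1/γ).
V₂/V₁ = (4.34/93.3)^(0.769) = 0.09442.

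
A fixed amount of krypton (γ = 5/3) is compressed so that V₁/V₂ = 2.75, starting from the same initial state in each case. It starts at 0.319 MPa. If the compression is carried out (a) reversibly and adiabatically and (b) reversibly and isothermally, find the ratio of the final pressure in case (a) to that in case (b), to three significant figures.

Isothermal: P_b = P₁(V₁/V₂) = 0.319×2.75.
Adiabatic: P_a = P₁(V₁/V₂)^γ = 0.319×2.75^(5/3).
P_a/P_b = (V₁/V₂)^(γ−1) = 2.75^(2/3) = 1.963.

P_adiabatic / P_isothermal ≈ 1.96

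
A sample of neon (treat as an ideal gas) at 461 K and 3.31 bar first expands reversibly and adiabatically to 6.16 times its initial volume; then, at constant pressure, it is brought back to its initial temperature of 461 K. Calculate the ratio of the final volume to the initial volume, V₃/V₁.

For a monatomic ideal gas γ = 5/3.
Adiabatic step: V₂/V₁ = 6.16; T₂ = T₁·(1/6.16)^(2/3) = 137.2 K.
Isobaric step: V₃/V₂ = T₃/T₂ = 461/137.2.
V₃/V₁ = (V₂/V₁)(V₃/V₂) = 6.16 × (461/137.2) = 20.7.

V₃/V₁ ≈ 20.7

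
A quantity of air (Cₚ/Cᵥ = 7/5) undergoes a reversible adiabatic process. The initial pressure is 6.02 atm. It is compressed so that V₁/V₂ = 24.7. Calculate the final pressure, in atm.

P₂ ≈ 536 atm

Adiabatic: P₁V₁^γ = P₂V₂^γ ⇒ P₂ = P₁ (V₁/V₂)^γ.
P₂ = 6.02 × 24.7^(7/5) = 536.3 atm.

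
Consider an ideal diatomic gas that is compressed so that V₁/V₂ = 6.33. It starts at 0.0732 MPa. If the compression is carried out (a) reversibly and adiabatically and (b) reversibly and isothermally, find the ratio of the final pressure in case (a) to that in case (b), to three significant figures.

P_adiabatic / P_isothermal ≈ 2.09

For a diatomic ideal gas γ = 7/5.
Isothermal: P_b = P₁(V₁/V₂) = 0.0732×6.33.
Adiabatic: P_a = P₁(V₁/V₂)^γ = 0.0732×6.33^(7/5).
P_a/P_b = (V₁/V₂)^(γ−1) = 6.33^(2/5) = 2.092.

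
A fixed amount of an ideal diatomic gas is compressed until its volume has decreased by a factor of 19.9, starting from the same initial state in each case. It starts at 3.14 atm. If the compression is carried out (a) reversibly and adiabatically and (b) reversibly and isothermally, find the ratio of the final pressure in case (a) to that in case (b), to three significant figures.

P_adiabatic / P_isothermal ≈ 3.31

For a diatomic ideal gas γ = 7/5.
Isothermal: P_b = P₁(V₁/V₂) = 3.14×19.9.
Adiabatic: P_a = P₁(V₁/V₂)^γ = 3.14×19.9^(7/5).
P_a/P_b = (V₁/V₂)^(γ−1) = 19.9^(2/5) = 3.308.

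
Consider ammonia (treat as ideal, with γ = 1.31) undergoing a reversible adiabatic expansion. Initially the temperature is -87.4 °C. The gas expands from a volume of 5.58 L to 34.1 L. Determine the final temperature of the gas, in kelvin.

Adiabatic: T₁V₁^(γ−1) = T₂V₂^(γ−1) ⇒ T₂ = T₁ (V₁/V₂)^(γ−1).
T₁ = -87.4 °C = 185.7 K.
T₂ = 185.7 × (5.58/34.1)^(0.31) = 106 K.

T₂ ≈ 106 K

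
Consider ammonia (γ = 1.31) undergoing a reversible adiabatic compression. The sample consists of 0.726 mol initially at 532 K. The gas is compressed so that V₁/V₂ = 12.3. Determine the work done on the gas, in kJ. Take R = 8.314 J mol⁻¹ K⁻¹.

W ≈ 12.2 kJ

Adiabatic: T₁V₁^(γ−1) = T₂V₂^(γ−1) ⇒ T₂ = T₁ (V₁/V₂)^(γ−1).
T₂ = 532 × 12.3^(0.31) = 1158 K.
Q = 0, so ΔU = W_on_gas = nCᵥΔT with Cᵥ = R/(γ−1) = 26.82 J/(mol·K).
ΔU = 0.726 × 26.82 × (1158 − 532) = 12190 J.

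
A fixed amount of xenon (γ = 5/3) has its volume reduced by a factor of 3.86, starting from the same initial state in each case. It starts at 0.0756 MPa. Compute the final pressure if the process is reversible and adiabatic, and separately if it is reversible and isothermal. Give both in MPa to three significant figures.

adiabatic: 0.718 MPa; isothermal: 0.292 MPa

Isothermal: P₂ = P₁(V₁/V₂) = 0.0756×3.86 = 0.2918 MPa.
Adiabatic: P₂ = P₁(V₁/V₂)^γ = 0.0756×3.86^(5/3) = 0.7181 MPa.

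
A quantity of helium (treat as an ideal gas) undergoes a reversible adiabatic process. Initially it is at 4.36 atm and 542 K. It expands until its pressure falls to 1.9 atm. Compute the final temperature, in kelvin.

T₂ ≈ 389 K

Adiabatic: T₂/T₁ = (P₂/P₁)^((γ−1)/γ).
For a monatomic ideal gas γ = 5/3, so (γ−1)/γ = 2/5.
T₂ = 542 × (1.9/4.36)^(2/5) = 388.8 K.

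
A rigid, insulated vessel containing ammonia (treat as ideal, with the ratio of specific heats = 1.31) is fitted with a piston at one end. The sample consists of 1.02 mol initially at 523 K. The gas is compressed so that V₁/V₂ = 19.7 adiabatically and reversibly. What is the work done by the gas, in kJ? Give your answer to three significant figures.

Adiabatic: T₁V₁^(γ−1) = T₂V₂^(γ−1) ⇒ T₂ = T₁ (V₁/V₂)^(γ−1).
T₂ = 523 × 19.7^(0.31) = 1318 K.
Q = 0, so ΔU = W_on_gas = nCᵥΔT with Cᵥ = R/(γ−1) = 26.82 J/(mol·K).
ΔU = 1.02 × 26.82 × (1318 − 523) = 21740 J.
Work done by the gas = −ΔU = -21740 J.

W ≈ -21.7 kJ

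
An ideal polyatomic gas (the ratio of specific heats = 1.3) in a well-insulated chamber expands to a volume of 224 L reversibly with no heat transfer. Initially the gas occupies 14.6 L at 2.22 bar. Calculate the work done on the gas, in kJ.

P₂ = P₁(V₁/V₂)^γ = 2.22×(14.6/224)^(1.3) = 0.06378 bar.
For a reversible adiabat, W_by_gas = (P₁V₁ − P₂V₂)/(γ−1).
W_by = (222000×0.0146 − 6378×0.224) / (0.3) = 6042 J.
W_on_gas = −W_by = -6042 J.

W ≈ -6.04 kJ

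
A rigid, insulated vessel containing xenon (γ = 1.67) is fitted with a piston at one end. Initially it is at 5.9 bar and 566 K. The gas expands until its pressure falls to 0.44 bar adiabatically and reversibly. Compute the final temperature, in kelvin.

T₂ ≈ 200 K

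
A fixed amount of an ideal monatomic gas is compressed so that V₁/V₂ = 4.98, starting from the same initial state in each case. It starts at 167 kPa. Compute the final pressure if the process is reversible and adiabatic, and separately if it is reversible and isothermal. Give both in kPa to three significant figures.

adiabatic: 2430 kPa; isothermal: 832 kPa

For a monatomic ideal gas γ = 5/3.
Isothermal: P₂ = P₁(V₁/V₂) = 167×4.98 = 831.7 kPa.
Adiabatic: P₂ = P₁(V₁/V₂)^γ = 167×4.98^(5/3) = 2425 kPa.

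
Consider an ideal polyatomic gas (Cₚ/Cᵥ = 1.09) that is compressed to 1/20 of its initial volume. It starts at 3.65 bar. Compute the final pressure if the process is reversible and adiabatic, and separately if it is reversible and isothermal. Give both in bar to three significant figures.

adiabatic: 95.6 bar; isothermal: 73.0 bar

Isothermal: P₂ = P₁(V₁/V₂) = 3.65×20 = 73 bar.
Adiabatic: P₂ = P₁(V₁/V₂)^γ = 3.65×20^(1.09) = 95.59 bar.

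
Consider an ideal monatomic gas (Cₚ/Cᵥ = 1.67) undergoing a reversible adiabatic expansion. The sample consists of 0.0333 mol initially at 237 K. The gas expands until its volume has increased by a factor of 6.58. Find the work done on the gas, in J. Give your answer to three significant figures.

W ≈ -70.2 J

For a reversible adiabat TV^(γ−1) is constant, so T₂ = T₁ (V₁/V₂)^(γ−1).
T₂ = 237 × (1/6.58)^(0.67) = 67.07 K.
Q = 0, so ΔU = W_on_gas = nCᵥΔT with Cᵥ = R/(γ−1) = 12.41 J/(mol·K).
ΔU = 0.0333 × 12.41 × (67.07 − 237) = -70.22 J.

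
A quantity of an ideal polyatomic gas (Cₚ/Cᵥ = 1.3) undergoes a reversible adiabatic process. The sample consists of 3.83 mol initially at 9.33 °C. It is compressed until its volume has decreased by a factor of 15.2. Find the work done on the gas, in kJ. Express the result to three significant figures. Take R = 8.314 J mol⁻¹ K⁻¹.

W ≈ 37.8 kJ

Adiabatic: T₁V₁^(γ−1) = T₂V₂^(γ−1) ⇒ T₂ = T₁ (V₁/V₂)^(γ−1).
T₁ = 9.33 °C = 282.5 K.
T₂ = 282.5 × 15.2^(0.3) = 639.1 K.
Q = 0, so ΔU = W_on_gas = nCᵥΔT with Cᵥ = R/(γ−1) = 27.71 J/(mol·K).
ΔU = 3.83 × 27.71 × (639.1 − 282.5) = 37850 J.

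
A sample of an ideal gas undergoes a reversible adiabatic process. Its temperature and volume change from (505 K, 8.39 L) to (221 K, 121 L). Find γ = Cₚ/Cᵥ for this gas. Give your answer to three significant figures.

TV^(γ−1) = const ⇒ γ − 1 = ln(T₂/T₁) / ln(V₁/V₂).
γ = 1 + ln(221/505) / ln(8.39/121) = 1.31.

γ ≈ 1.31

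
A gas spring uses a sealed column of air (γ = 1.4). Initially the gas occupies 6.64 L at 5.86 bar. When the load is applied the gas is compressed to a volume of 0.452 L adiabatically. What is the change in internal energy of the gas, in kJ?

ΔU ≈ 18.8 kJ

P₂ = P₁(V₁/V₂)^γ = 5.86×(6.64/0.452)^(1.4) = 252.2 bar.
For a reversible adiabat, W_by_gas = (P₁V₁ − P₂V₂)/(γ−1).
W_by = (586000×0.00664 − 2.522×10^7×0.000452) / (0.4) = -18770 J.
Q = 0 ⇒ ΔU = −W_by = 18770 J.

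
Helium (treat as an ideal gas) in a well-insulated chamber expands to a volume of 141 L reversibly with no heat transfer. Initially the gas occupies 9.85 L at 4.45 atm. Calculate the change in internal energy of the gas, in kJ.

ΔU ≈ -5.53 kJ

γ = 5/3 for a monatomic ideal gas.
P₂ = P₁(V₁/V₂)^γ = 4.45×(9.85/141)^(5/3) = 0.05273 atm.
For a reversible adiabat, W_by_gas = (P₁V₁ − P₂V₂)/(γ−1).
W_by = (450900×0.00985 − 5343×0.141) / (2/3) = 5532 J.
Q = 0 ⇒ ΔU = −W_by = -5532 J.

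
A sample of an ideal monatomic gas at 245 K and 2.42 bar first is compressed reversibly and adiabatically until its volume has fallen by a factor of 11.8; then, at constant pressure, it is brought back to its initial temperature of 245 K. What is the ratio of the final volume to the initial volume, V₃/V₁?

V₃/V₁ ≈ 0.0164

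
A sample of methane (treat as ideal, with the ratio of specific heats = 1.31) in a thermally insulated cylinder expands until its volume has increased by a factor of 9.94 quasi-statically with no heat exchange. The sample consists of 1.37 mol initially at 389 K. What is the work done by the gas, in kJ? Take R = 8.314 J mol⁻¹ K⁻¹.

For a reversible adiabat TV^(γ−1) is constant, so T₂ = T₁ (V₁/V₂)^(γ−1).
T₂ = 389 × (1/9.94)^(0.31) = 190.9 K.
Q = 0, so ΔU = W_on_gas = nCᵥΔT with Cᵥ = R/(γ−1) = 26.82 J/(mol·K).
ΔU = 1.37 × 26.82 × (190.9 − 389) = -7279 J.
Work done by the gas = −ΔU = 7279 J.

W ≈ 7.28 kJ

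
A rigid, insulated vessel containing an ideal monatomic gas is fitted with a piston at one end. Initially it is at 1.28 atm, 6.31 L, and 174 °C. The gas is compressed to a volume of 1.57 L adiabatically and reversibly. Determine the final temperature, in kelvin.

T₂ ≈ 1130 K

Adiabatic: T₁V₁^(γ−1) = T₂V₂^(γ−1) ⇒ T₂ = T₁ (V₁/V₂)^(γ−1).
γ = 5/3 for a monatomic ideal gas.
T₁ = 174 °C = 447.1 K.
T₂ = 447.1 × (6.31/1.57)^(2/3) = 1130 K.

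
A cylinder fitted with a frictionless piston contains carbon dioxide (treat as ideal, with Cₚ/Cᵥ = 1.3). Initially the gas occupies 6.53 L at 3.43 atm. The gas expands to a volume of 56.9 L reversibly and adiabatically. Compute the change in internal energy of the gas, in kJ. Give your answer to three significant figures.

P₂ = P₁(V₁/V₂)^γ = 3.43×(6.53/56.9)^(1.3) = 0.2056 atm.
For a reversible adiabat, W_by_gas = (P₁V₁ − P₂V₂)/(γ−1).
W_by = (347500×0.00653 − 20830×0.0569) / (0.3) = 3614 J.
Q = 0 ⇒ ΔU = −W_by = -3614 J.

ΔU ≈ -3.61 kJ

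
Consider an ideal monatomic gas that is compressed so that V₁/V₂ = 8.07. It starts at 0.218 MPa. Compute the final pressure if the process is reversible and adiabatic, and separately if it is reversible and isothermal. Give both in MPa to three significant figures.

adiabatic: 7.08 MPa; isothermal: 1.76 MPa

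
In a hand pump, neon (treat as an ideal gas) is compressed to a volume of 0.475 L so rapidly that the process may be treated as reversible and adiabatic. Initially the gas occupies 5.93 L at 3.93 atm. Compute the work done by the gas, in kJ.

γ = 5/3 for a monatomic ideal gas.
P₂ = P₁(V₁/V₂)^γ = 3.93×(5.93/0.475)^(5/3) = 264 atm.
For a reversible adiabat, W_by_gas = (P₁V₁ − P₂V₂)/(γ−1).
W_by = (398200×0.00593 − 2.675×10^7×0.000475) / (2/3) = -15520 J.

W ≈ -15.5 kJ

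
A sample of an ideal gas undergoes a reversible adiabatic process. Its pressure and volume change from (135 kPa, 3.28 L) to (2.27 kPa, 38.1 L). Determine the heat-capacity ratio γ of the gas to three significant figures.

PV^γ = const ⇒ γ = ln(P₂/P₁) / ln(V₁/V₂).
γ = ln(2.27/135) / ln(3.28/38.1) = 1.666.

γ ≈ 1.67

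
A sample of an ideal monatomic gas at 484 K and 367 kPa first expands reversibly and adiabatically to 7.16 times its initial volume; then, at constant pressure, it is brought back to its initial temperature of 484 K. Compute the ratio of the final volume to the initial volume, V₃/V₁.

For a monatomic ideal gas γ = 5/3.
Adiabatic step: V₂/V₁ = 7.16; T₂ = T₁·(1/7.16)^(2/3) = 130.3 K.
Isobaric step: V₃/V₂ = T₃/T₂ = 484/130.3.
V₃/V₁ = (V₂/V₁)(V₃/V₂) = 7.16 × (484/130.3) = 26.6.

V₃/V₁ ≈ 26.6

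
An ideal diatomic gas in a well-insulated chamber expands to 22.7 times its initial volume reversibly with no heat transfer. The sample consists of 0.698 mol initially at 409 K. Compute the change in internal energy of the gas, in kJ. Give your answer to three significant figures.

For a reversible adiabat TV^(γ−1) is constant, so T₂ = T₁ (V₁/V₂)^(γ−1).
γ = 7/5 for a diatomic ideal gas, so γ−1 = 2/5.
T₂ = 409 × (1/22.7)^(2/5) = 117.3 K.
Q = 0, so ΔU = W_on_gas = nCᵥΔT with Cᵥ = R/(γ−1) = 20.79 J/(mol·K).
ΔU = 0.698 × 20.79 × (117.3 − 409) = -4232 J.

ΔU ≈ -4.23 kJ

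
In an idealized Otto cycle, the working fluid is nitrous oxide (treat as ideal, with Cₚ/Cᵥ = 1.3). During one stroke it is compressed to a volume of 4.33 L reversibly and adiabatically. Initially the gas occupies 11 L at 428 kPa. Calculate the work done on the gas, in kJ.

W ≈ 5.06 kJ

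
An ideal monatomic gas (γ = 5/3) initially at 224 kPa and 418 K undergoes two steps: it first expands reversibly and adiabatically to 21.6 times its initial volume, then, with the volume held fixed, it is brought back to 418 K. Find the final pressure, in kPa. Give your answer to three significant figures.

P₃ ≈ 10.4 kPa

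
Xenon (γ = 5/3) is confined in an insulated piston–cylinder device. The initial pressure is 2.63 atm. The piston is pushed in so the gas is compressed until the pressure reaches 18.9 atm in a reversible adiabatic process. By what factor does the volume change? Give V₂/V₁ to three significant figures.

From PV^γ = const, V₂/V₁ = (P₁/P₂)^(1/γ).
V₂/V₁ = (2.63/18.9)^(3/5) = 0.3063.

V₂/V₁ ≈ 0.306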